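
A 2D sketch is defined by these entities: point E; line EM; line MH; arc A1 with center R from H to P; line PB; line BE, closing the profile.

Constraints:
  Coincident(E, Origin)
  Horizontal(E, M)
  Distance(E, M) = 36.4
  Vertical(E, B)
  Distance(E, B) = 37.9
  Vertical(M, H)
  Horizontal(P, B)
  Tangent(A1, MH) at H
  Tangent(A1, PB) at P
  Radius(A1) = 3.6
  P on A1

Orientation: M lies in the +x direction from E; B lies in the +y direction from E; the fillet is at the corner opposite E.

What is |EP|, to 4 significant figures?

50.12

E is at the origin; EM is horizontal with |EM| = 36.4 and M on the +x side, so M = (36.40, 0.000). EB is vertical with |EB| = 37.9 and B on the +y side, so B = (0.000, 37.90). The virtual corner opposite E is at (36.40, 37.90). The tangent condition forces RH to be normal to MH and the tangent condition forces RP to be normal to PB, with radius 3.6, so the center R sits 3.6 in from both sides at R = (32.80, 34.30). That places the tangent points at H = (36.40, 34.30) on MH and P = (32.80, 37.90) on PB. Then |EP| = |P − E| = 50.12.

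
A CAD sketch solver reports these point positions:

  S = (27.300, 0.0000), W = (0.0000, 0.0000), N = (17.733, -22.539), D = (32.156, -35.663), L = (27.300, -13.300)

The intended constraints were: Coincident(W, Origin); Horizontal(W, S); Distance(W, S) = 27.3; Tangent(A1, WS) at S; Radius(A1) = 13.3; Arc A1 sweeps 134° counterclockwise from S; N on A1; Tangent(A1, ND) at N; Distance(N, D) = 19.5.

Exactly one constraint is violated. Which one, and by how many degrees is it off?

Tangent(A1, ND) at N — off by 3.70°.

W = (0.00, 0.00) ✓; W.y = 0.00, S.y = 0.00 ✓; |WS| = 27.30 ✓; ∠(LS, SW) = 90.00° ✓; |LS| = 13.30 ✓; bearing(L→N) − bearing(L→S) = 134.0° ✓; |LN| = 13.30 ✓; ∠(LN, ND) = 86.30° ✗; |ND| = 19.50 ✓.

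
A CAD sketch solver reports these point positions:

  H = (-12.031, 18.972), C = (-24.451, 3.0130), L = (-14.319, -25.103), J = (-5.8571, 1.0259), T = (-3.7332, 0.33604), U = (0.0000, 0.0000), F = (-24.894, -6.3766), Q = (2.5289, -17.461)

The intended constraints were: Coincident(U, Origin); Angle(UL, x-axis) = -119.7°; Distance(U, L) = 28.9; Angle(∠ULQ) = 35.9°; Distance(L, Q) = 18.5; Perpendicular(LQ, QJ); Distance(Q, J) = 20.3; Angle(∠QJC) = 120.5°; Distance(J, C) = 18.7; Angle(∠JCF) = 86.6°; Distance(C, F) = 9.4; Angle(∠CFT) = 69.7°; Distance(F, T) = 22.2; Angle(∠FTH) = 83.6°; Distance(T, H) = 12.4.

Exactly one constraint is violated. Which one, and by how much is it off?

Distance(T, H) = 12.4 — off by 8.00.

U = (0.00, 0.00) ✓; UL at -119.7° ✓; |UL| = 28.90 ✓; ∠ULQ = 35.90° ✓; |LQ| = 18.50 ✓; ∠(LQ, QJ) = 90.00° ✓; |QJ| = 20.30 ✓; ∠QJC = 120.5° ✓; |JC| = 18.70 ✓; ∠JCF = 86.60° ✓; |CF| = 9.400 ✓; ∠CFT = 69.70° ✓; |FT| = 22.20 ✓; ∠FTH = 83.60° ✓; |TH| = 20.40 ✗.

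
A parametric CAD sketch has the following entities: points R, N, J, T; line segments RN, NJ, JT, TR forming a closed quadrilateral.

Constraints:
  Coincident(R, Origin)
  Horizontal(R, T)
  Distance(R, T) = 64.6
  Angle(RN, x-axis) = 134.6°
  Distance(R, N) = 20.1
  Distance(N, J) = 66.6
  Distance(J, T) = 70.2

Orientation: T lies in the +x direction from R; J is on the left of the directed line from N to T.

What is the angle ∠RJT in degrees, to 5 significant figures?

54.855°

R is at the origin; RT is horizontal with |RT| = 64.6 and T in +x, so T = (64.6, 0). RN runs at 134.6° with |RN| = 20.1, so N = (-14.113, 14.312). J is determined by |NJ| = 66.6 and |JT| = 70.2 together: it lies at the intersection of circle(N, 66.6) and circle(T, 70.2). With |NT| = 80.004, the foot of the radical line on NT is 36.924 from N and the perpendicular offset is √(66.6² − 36.924²) = 55.427. Taking the left-of-NT solution: J = (32.130, 62.240).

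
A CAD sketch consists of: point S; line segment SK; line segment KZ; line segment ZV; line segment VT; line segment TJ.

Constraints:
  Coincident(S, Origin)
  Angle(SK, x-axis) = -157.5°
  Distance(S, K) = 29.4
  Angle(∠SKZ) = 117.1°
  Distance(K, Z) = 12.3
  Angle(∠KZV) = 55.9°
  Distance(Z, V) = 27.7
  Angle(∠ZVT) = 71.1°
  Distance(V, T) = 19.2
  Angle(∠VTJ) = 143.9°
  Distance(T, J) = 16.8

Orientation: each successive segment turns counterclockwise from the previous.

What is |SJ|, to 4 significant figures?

35.41

S is at the origin; SK runs at -157.5° with length 29.4, so K = (-27.16, -11.25). ∠SKZ = 117.1° gives KZ at -94.60° from the x-axis; with |KZ| = 12.3, Z = (-28.15, -23.51). ∠KZV = 55.9° gives ZV at 29.50° from the x-axis; with |ZV| = 27.7, V = (-4.040, -9.871). ∠ZVT = 71.1° gives VT at 138.4° from the x-axis; with |VT| = 19.2, T = (-18.40, 2.876). ∠VTJ = 143.9° gives TJ at 174.5° from the x-axis; with |TJ| = 16.8, J = (-35.12, 4.486). Then |SJ| = |J − S| = 35.41.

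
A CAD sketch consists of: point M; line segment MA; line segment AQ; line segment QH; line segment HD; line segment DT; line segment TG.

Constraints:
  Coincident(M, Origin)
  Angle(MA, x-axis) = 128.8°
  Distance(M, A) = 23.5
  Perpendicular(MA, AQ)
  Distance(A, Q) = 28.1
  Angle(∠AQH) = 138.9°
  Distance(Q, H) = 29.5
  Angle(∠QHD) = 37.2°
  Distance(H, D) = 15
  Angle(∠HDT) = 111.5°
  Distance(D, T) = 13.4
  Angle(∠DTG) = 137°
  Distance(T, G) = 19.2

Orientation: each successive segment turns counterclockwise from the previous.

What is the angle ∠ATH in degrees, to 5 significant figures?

154.19°

∠QHD = 37.2° gives HD at 42.700° from the x-axis; with |HD| = 15.0, D = (-30.774, -18.164). ∠HDT = 111.5° gives DT at 111.20° from the x-axis; with |DT| = 13.4, T = (-35.620, -5.6704). Then cos ∠ATH = TA·TH / (|TA||TH|), giving 154.19°.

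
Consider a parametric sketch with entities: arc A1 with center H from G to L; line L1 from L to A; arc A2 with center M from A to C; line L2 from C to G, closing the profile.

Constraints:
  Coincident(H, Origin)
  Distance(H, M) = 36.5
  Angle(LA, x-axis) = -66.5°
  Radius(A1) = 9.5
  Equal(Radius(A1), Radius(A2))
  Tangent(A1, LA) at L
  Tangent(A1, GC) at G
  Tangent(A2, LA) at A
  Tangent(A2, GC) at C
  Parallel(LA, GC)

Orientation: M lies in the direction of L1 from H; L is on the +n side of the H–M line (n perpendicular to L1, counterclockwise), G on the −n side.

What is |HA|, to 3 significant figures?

37.7

The slot axis is L1's direction at -66.5°, so u = (cos -66.5°, sin -66.5°) = (0.399, -0.917) and n = (−sin -66.5°, cos -66.5°) = (0.917, 0.399). H is at the origin and M lies 36.5 along u from H, so M = 36.5·u = (14.6, -33.5). Tangency of A1 to both parallel lines with radius 9.5 puts L and G at H ± 9.5·n: L = (8.71, 3.79), G = (-8.71, -3.79). Equal radii place A and C the same way about M: A = M + 9.5·n = (23.3, -29.7), C = M − 9.5·n = (5.84, -37.3). Then |HA| = |A − H| = 37.7.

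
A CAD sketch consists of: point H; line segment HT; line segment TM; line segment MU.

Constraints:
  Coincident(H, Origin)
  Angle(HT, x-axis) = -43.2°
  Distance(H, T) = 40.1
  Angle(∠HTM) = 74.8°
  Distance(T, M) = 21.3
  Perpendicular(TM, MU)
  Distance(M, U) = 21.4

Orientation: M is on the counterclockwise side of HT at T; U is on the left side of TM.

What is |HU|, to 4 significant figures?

20.38

H is at the origin; HT runs at -43.2° with length 40.1, so T = 40.1·(cos -43.2°, sin -43.2°) = (29.23, -27.45). ∠HTM = 74.8°, so TM runs at -43.2° + (180° − 74.8°) = 62.00° from the x-axis; with |TM| = 21.3, M = T + 21.3·(cos 62.00°, sin 62.00°) = (39.23, -8.644). TM is perpendicular to MU; with |MU| = 21.4 on the left of TM, U = M + 21.4·(-0.8829, 0.4695) = (20.34, 1.403). Then |HU| = |U − H| = 20.38.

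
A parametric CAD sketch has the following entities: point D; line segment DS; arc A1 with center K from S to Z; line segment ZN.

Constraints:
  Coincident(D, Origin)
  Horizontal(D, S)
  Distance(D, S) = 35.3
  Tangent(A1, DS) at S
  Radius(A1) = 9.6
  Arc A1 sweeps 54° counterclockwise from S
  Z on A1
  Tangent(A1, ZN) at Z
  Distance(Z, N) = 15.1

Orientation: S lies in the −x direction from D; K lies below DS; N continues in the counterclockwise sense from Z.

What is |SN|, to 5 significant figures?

23.206

On A1, S sits at bearing 90° from K; a 54° counterclockwise sweep puts Z at bearing 144°, so Z = K + 9.6·(cos 144°, sin 144°) = (-43.067, -3.9573). A1 meets ZN tangentially, so KZ is at right angles to ZN, so ZN runs along (−sin 144°, cos 144°); with |ZN| = 15.1, N = (-51.942, -16.173). Then |SN| = |N − S| = 23.206.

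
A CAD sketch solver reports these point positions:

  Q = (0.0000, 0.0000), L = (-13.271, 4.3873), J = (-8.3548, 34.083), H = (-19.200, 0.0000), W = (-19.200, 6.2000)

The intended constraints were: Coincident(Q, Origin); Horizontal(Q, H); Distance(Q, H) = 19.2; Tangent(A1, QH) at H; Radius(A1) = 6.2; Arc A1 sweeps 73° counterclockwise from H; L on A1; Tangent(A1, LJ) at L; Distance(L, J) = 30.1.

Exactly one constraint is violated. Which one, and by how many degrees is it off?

Tangent(A1, LJ) at L — off by 7.60°.

Q = (0.00, 0.00) ✓; Q.y = 0.00, H.y = 0.00 ✓; |QH| = 19.20 ✓; ∠(WH, HQ) = 90.00° ✓; |WH| = 6.200 ✓; bearing(W→L) − bearing(W→H) = 73.00° ✓; |WL| = 6.200 ✓; ∠(WL, LJ) = 82.40° ✗; |LJ| = 30.10 ✓.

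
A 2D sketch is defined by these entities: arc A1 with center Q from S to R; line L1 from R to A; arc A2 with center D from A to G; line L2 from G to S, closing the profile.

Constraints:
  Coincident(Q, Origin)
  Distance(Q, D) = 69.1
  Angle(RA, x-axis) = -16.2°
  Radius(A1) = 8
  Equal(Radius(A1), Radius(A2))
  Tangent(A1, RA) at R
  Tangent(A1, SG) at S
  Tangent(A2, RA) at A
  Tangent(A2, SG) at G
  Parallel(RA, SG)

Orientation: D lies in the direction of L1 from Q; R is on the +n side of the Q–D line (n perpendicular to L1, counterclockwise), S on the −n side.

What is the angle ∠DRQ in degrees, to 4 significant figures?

83.40°

The slot axis is L1's direction at -16.2°, so u = (cos -16.2°, sin -16.2°) = (0.9603, -0.2790) and n = (−sin -16.2°, cos -16.2°) = (0.2790, 0.9603). Q is at the origin and D lies 69.1 along u from Q, so D = 69.1·u = (66.36, -19.28). Tangency of A1 to both parallel lines with radius 8.0 puts R and S at Q ± 8.0·n: R = (2.232, 7.682), S = (-2.232, -7.682). Then cos ∠DRQ = RD·RQ / (|RD||RQ|), giving 83.40°.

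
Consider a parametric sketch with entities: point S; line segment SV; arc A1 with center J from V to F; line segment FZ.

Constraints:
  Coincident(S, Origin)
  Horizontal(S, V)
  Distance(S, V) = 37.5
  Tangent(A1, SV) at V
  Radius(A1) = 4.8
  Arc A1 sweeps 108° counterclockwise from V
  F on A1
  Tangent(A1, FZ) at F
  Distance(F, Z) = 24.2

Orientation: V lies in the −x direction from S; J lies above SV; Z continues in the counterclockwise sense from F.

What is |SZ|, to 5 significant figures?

49.916

S is at the origin; S and V share the same y with |SV| = 37.5 and V on the −x side, so V = (-37.500, 0.0000). A1 meets SV tangentially, so JV is at right angles to SV, so J = V + (0, 4.8) = (-37.500, 4.8000). On A1, V sits at bearing -90° from J; a 108° counterclockwise sweep puts F at bearing 18°, so F = J + 4.8·(cos 18°, sin 18°) = (-32.935, 6.2833). The tangent condition forces JF to be normal to FZ, so FZ runs along (−sin 18°, cos 18°); with |FZ| = 24.2, Z = (-40.413, 29.299). Then |SZ| = |Z − S| = 49.916.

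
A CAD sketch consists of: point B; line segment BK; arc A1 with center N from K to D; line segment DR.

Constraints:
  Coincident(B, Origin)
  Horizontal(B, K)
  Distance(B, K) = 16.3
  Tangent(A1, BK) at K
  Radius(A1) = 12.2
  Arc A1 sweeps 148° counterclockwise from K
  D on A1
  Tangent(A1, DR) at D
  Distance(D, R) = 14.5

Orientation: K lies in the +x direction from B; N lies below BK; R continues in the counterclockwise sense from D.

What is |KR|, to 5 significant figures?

30.787

B is at the origin; B and K share the same y with |BK| = 16.3 and K on the +x side, so K = (16.300, 0.0000). A1 meets BK tangentially, so NK is at right angles to BK, so N = K + (0, -12.2) = (16.300, -12.200). On A1, K sits at bearing 90° from N; a 148° counterclockwise sweep puts D at bearing 238°, so D = N + 12.2·(cos 238°, sin 238°) = (9.8350, -22.546). Since A1 is tangent to DR there, ND ⟂ DR, so DR runs along (−sin 238°, cos 238°); with |DR| = 14.5, R = (22.132, -30.230). Then |KR| = |R − K| = 30.787.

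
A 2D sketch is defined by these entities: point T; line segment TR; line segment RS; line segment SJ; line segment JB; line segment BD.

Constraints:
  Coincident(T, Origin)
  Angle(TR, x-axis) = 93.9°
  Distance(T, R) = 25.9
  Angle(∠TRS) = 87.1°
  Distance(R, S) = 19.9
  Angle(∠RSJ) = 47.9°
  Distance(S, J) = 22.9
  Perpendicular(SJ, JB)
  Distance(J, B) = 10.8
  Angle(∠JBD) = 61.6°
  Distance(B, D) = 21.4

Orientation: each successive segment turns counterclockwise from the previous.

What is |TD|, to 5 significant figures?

27.894

T is at the origin; TR runs at 93.9° with length 25.9, so R = (-1.7616, 25.840). ∠TRS = 87.1° gives RS at -173.20° from the x-axis; with |RS| = 19.9, S = (-21.522, 23.484). ∠RSJ = 47.9° gives SJ at -41.100° from the x-axis; with |SJ| = 22.9, J = (-4.2650, 8.4299). The perpendicularity gives JB at right angles to SJ, so JB runs at 48.900°; with |JB| = 10.8, B = (2.8346, 16.568). ∠JBD = 61.6° gives BD at 167.30° from the x-axis; with |BD| = 21.4, D = (-18.042, 21.273). Then |TD| = |D − T| = 27.894.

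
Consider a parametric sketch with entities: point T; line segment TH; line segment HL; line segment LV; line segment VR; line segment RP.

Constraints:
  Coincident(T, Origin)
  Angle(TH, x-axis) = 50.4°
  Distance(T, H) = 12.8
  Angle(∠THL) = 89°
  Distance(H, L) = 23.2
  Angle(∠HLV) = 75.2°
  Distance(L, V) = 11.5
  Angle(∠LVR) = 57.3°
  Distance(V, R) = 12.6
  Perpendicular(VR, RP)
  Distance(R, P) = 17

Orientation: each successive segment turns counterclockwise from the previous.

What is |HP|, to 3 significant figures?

26.1

∠LVR = 57.3° gives VR at 8.90° from the x-axis; with |VR| = 12.6, R = (-2.16, 15.8). VR ⟂ RP, so RP runs at 98.9°; with |RP| = 17.0, P = (-4.79, 32.6). Then |HP| = |P − H| = 26.1.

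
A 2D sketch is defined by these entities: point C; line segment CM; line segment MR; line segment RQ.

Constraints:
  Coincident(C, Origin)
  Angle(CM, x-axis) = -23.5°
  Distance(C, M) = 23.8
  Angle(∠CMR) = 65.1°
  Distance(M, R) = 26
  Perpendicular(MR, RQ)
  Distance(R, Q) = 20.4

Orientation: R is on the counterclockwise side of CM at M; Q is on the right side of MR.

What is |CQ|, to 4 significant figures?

44.93

∠CMR = 65.1°, so MR runs at -23.5° + (180° − 65.1°) = 91.40° from the x-axis; with |MR| = 26.0, R = M + 26.0·(cos 91.40°, sin 91.40°) = (21.19, 16.50). MR is perpendicular to RQ; with |RQ| = 20.4 on the right of MR, Q = R + 20.4·(0.9997, 0.02443) = (41.58, 17.00). Then |CQ| = |Q − C| = 44.93.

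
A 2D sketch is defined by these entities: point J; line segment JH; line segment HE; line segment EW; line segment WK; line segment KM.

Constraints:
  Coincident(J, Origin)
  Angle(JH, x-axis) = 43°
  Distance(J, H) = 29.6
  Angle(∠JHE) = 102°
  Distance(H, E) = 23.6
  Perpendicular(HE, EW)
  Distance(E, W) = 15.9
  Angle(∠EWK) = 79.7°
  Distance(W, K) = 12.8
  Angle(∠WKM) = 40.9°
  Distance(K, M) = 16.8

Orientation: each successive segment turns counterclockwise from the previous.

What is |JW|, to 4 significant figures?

32.49

∠JHE = 102.0° gives HE at 121.0° from the x-axis; with |HE| = 23.6, E = (9.493, 40.42). The perpendicularity gives EW at right angles to HE, so EW runs at -149.0°; with |EW| = 15.9, W = (-4.136, 32.23). Then |JW| = |W − J| = 32.49.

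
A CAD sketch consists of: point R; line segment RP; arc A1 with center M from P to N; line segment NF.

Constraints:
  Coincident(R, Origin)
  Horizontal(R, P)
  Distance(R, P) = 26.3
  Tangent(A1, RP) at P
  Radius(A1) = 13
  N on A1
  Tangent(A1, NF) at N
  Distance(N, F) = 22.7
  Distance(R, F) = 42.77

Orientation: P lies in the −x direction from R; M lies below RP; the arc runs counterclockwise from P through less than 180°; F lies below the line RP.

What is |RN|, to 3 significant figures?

41.8

Checks: |MN| = 13.00 ✓; ∠(MN, NF) = 90.00° ✓; |NF| = 22.70 ✓; |RF| = 42.77 ✓.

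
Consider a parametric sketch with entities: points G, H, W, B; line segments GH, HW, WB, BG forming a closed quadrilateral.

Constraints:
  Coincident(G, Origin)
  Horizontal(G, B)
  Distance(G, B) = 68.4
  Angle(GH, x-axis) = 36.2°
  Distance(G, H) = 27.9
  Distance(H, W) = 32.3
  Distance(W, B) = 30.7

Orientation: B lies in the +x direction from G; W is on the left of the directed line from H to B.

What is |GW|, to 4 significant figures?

59.48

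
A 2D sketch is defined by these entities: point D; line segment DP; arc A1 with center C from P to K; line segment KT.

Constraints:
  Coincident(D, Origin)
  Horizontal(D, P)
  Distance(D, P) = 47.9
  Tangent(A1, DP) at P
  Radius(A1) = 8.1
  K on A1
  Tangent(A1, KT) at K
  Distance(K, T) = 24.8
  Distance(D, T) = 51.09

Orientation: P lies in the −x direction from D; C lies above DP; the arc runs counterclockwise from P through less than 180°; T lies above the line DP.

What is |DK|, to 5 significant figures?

40.582

D is at the origin; D and P share the same y with |DP| = 47.9 and P on the −x side, so P = (-47.900, 0.0000). Since A1 is tangent to DP there, CP ⟂ DP, so C = P + (0, 8.1) = (-47.900, 8.1000). Since CK ⟂ KT (tangency), |CT| = √(8.1² + 24.8²) = 26.089 regardless of where K sits on A1. So T lies on both circle(D, 51.09) and circle(C, 26.089); the above-DP intersection is T = (-39.245, 32.712). K is the foot of the tangent from T: K = (-39.802, 7.9179).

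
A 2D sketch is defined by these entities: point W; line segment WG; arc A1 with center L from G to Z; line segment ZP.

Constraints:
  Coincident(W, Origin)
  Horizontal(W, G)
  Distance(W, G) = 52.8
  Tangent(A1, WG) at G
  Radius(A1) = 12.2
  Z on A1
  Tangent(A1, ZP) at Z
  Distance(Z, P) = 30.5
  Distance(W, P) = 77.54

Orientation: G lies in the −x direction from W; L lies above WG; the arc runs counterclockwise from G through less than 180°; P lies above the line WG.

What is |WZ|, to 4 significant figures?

48.42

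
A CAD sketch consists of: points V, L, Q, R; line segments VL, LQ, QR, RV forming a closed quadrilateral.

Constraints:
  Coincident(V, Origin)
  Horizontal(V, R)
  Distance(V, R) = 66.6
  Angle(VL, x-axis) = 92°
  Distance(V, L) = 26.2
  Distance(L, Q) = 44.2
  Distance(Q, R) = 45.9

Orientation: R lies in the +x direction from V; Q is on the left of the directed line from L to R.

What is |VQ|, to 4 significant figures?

56.62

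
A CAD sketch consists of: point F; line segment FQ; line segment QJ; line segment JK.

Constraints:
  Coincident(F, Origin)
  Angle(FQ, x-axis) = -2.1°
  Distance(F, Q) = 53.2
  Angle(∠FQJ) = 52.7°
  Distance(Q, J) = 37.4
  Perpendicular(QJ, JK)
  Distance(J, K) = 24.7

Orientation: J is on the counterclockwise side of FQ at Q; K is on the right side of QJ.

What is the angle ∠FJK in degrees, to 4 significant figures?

173.0°

∠FQJ = 52.7°, so QJ runs at -2.1° + (180° − 52.7°) = 125.2° from the x-axis; with |QJ| = 37.4, J = Q + 37.4·(cos 125.2°, sin 125.2°) = (31.61, 28.61). QJ is perpendicular to JK; with |JK| = 24.7 on the right of QJ, K = J + 24.7·(0.8171, 0.5764) = (51.79, 42.85). Then cos ∠FJK = JF·JK / (|JF||JK|), giving 173.0°.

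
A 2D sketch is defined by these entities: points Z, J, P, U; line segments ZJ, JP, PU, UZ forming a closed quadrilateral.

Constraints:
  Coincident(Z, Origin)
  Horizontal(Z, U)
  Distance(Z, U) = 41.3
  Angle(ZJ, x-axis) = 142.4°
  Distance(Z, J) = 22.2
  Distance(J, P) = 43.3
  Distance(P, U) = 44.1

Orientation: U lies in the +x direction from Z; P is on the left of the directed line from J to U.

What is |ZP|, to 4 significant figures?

41.91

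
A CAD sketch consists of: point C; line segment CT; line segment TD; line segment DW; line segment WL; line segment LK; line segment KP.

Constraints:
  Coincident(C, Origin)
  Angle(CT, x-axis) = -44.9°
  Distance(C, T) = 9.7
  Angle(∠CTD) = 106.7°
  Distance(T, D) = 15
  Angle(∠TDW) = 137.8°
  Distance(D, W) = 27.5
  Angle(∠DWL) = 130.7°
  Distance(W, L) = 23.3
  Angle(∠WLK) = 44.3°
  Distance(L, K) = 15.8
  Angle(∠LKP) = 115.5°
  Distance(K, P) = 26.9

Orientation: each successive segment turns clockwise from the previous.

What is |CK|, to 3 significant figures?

34.0

C is at the origin; CT runs at -44.9° with length 9.7, so T = (6.87, -6.85). ∠CTD = 106.7° gives TD at -118° from the x-axis; with |TD| = 15.0, D = (-0.217, -20.1). ∠TDW = 137.8° gives DW at -160° from the x-axis; with |DW| = 27.5, W = (-26.1, -29.3). ∠DWL = 130.7° gives WL at 150° from the x-axis; with |WL| = 23.3, L = (-46.4, -17.7). ∠WLK = 44.3° gives LK at 14.6° from the x-axis; with |LK| = 15.8, K = (-31.1, -13.8). Then |CK| = |K − C| = 34.0.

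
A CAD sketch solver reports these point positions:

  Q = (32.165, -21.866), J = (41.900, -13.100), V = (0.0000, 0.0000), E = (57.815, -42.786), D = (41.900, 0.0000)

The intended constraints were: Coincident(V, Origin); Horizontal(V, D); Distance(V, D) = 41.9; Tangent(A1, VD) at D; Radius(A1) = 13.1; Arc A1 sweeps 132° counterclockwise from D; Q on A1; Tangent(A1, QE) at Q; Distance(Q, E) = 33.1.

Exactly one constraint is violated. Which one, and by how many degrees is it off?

Tangent(A1, QE) at Q — off by 8.80°.

V = (0.00, 0.00) ✓; V.y = 0.00, D.y = 0.00 ✓; |VD| = 41.90 ✓; ∠(JD, DV) = 90.00° ✓; |JD| = 13.10 ✓; bearing(J→Q) − bearing(J→D) = 132.0° ✓; |JQ| = 13.10 ✓; ∠(JQ, QE) = 81.20° ✗; |QE| = 33.10 ✓.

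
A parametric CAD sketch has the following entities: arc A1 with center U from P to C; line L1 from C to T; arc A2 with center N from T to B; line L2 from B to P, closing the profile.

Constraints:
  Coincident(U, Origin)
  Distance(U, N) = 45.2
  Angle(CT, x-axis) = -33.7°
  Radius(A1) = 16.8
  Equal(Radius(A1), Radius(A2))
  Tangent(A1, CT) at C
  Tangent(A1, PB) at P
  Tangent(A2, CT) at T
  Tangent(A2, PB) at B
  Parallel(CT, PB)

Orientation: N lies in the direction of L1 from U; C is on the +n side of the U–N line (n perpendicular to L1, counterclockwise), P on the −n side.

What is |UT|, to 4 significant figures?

48.22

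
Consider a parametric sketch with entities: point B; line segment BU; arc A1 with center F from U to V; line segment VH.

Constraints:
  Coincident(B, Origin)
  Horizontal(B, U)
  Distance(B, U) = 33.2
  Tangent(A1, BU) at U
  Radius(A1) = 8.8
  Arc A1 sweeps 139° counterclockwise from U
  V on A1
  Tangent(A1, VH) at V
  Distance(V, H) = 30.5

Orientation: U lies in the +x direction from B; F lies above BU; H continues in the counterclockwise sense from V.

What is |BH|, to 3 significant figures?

38.9

On A1, U sits at bearing -90° from F; a 139° counterclockwise sweep puts V at bearing 49°, so V = F + 8.8·(cos 49°, sin 49°) = (39.0, 15.4). Since A1 is tangent to VH there, FV ⟂ VH, so VH runs along (−sin 49°, cos 49°); with |VH| = 30.5, H = (16.0, 35.5). Then |BH| = |H − B| = 38.9.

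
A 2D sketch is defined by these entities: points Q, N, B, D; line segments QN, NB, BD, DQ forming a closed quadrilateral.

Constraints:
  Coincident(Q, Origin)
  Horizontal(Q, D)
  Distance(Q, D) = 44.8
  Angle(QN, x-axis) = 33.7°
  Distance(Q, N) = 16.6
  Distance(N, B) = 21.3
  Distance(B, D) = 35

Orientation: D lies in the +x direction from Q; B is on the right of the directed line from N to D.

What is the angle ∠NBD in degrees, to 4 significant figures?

64.86°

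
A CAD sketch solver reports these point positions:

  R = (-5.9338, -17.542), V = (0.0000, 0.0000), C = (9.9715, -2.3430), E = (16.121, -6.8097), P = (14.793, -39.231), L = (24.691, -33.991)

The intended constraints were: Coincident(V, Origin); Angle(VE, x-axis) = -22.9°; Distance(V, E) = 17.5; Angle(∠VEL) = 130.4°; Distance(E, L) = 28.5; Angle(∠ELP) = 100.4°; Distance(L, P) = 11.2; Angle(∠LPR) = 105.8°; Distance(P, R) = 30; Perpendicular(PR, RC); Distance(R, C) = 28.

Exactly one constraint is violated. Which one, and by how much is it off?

Distance(R, C) = 28 — off by 6.00.

V = (0.00, 0.00) ✓; VE at -22.90° ✓; |VE| = 17.50 ✓; ∠VEL = 130.4° ✓; |EL| = 28.50 ✓; ∠ELP = 100.4° ✓; |LP| = 11.20 ✓; ∠LPR = 105.8° ✓; |PR| = 30.00 ✓; ∠(PR, RC) = 90.00° ✓; |RC| = 22.00 ✗.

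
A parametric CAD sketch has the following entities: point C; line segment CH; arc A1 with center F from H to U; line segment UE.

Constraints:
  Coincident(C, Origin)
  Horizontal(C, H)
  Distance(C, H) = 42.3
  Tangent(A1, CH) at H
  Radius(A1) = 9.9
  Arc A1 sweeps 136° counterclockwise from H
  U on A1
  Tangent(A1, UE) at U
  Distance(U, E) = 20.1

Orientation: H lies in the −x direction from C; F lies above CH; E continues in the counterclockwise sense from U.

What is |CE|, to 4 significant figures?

58.72

C is at the origin; C and H share the same y with |CH| = 42.3 and H on the −x side, so H = (-42.30, 0.000). A1 meets CH tangentially, so FH is at right angles to CH, so F = H + (0, 9.9) = (-42.30, 9.900). On A1, H sits at bearing -90° from F; a 136° counterclockwise sweep puts U at bearing 46°, so U = F + 9.9·(cos 46°, sin 46°) = (-35.42, 17.02). Tangency of A1 to UE means the radius FU is perpendicular to UE, so UE runs along (−sin 46°, cos 46°); with |UE| = 20.1, E = (-49.88, 30.98). Then |CE| = |E − C| = 58.72.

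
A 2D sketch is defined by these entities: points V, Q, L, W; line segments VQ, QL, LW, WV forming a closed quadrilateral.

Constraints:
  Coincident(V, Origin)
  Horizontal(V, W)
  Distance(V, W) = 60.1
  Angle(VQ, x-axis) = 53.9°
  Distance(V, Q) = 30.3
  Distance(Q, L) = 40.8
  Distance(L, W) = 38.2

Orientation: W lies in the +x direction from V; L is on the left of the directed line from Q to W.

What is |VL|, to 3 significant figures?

68.0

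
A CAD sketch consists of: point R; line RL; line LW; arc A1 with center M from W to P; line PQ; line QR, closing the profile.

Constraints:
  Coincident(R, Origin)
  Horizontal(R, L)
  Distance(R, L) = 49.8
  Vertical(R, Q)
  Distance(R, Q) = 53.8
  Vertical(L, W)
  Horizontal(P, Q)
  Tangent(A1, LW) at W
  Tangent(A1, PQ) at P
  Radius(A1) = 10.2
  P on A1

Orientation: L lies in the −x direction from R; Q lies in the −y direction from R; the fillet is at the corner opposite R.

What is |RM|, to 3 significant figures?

58.9

R is at the origin; RL is horizontal with |RL| = 49.8 and L on the −x side, so L = (-49.8, 0.00). RQ is vertical with |RQ| = 53.8 and Q on the −y side, so Q = (0.00, -53.8). The virtual corner opposite R is at (-49.8, -53.8). Since A1 is tangent to LW there, MW ⟂ LW and the tangent condition forces MP to be normal to PQ, with radius 10.2, so the center M sits 10.2 in from both sides at M = (-39.6, -43.6). Then |RM| = |M − R| = 58.9.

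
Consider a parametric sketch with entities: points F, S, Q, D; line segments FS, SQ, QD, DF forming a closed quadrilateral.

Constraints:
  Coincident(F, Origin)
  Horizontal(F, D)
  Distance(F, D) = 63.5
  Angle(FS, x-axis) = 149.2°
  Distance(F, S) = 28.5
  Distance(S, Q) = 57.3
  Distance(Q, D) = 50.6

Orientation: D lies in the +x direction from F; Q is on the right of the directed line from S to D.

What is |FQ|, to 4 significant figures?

29.74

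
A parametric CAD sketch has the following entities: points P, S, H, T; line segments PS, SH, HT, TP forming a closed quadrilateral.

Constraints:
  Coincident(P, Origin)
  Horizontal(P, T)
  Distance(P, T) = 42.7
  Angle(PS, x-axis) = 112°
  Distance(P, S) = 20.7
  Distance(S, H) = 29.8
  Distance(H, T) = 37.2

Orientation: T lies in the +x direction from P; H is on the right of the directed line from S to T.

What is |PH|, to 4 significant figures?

9.453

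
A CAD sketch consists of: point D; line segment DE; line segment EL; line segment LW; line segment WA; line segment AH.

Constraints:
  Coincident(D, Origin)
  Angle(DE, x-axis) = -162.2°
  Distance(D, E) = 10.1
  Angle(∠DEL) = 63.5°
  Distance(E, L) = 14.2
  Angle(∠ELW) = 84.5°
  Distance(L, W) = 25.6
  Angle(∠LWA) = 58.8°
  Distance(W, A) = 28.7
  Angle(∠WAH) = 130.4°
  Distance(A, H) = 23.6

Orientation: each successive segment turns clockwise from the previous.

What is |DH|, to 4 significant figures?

29.79

D is at the origin; DE runs at -162.2° with length 10.1, so E = (-9.617, -3.088). ∠DEL = 63.5° gives EL at 81.30° from the x-axis; with |EL| = 14.2, L = (-7.469, 10.95). ∠ELW = 84.5° gives LW at -14.20° from the x-axis; with |LW| = 25.6, W = (17.35, 4.669). ∠LWA = 58.8° gives WA at -135.4° from the x-axis; with |WA| = 28.7, A = (-3.086, -15.48). ∠WAH = 130.4° gives AH at 175.0° from the x-axis; with |AH| = 23.6, H = (-26.60, -13.43). Then |DH| = |H − D| = 29.79.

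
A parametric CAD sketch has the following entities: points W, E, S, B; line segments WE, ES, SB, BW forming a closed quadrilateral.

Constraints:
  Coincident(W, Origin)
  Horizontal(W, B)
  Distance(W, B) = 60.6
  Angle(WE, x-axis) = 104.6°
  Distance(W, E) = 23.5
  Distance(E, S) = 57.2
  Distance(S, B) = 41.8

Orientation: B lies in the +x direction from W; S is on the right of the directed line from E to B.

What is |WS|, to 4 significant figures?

36.04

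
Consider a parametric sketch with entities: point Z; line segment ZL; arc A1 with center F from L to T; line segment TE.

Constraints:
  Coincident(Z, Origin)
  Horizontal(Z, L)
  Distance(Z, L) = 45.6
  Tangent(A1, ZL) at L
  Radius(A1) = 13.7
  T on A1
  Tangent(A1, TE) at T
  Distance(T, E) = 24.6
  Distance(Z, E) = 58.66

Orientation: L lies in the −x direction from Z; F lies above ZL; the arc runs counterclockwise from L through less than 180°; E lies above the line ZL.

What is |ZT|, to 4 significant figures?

37.64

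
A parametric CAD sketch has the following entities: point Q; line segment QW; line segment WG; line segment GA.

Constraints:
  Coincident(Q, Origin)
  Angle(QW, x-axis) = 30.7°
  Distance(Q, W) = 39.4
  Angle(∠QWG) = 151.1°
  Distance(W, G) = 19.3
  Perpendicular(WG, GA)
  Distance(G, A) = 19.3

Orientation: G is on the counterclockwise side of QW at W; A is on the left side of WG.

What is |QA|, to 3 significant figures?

53.8

Q is at the origin; QW runs at 30.7° with length 39.4, so W = 39.4·(cos 30.7°, sin 30.7°) = (33.9, 20.1). ∠QWG = 151.1°, so WG runs at 30.7° + (180° − 151.1°) = 59.6° from the x-axis; with |WG| = 19.3, G = W + 19.3·(cos 59.6°, sin 59.6°) = (43.6, 36.8). The perpendicularity gives GA at right angles to WG; with |GA| = 19.3 on the left of WG, A = G + 19.3·(-0.863, 0.506) = (27.0, 46.5). Then |QA| = |A − Q| = 53.8.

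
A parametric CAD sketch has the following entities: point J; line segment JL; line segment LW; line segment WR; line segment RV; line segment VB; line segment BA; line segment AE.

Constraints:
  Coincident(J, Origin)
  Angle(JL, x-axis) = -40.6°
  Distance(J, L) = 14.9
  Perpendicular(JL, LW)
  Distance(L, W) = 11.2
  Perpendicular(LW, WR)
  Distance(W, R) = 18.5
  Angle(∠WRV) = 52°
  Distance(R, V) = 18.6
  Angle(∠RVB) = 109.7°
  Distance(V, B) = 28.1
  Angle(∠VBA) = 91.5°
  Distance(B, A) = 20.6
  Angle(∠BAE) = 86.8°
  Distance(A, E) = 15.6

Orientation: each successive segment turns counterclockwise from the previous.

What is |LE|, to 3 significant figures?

19.8

J is at the origin; JL runs at -40.6° with length 14.9, so L = (11.3, -9.70). JL is perpendicular to LW, so LW runs at 49.4°; with |LW| = 11.2, W = (18.6, -1.19). LW is perpendicular to WR, so WR runs at 139°; with |WR| = 18.5, R = (4.56, 10.8). ∠WRV = 52.0° gives RV at -92.6° from the x-axis; with |RV| = 18.6, V = (3.71, -7.73). ∠RVB = 109.7° gives VB at -22.3° from the x-axis; with |VB| = 28.1, B = (29.7, -18.4). ∠VBA = 91.5° gives BA at 66.2° from the x-axis; with |BA| = 20.6, A = (38.0, 0.451). ∠BAE = 86.8° gives AE at 159° from the x-axis; with |AE| = 15.6, E = (23.4, 5.94). Then |LE| = |E − L| = 19.8.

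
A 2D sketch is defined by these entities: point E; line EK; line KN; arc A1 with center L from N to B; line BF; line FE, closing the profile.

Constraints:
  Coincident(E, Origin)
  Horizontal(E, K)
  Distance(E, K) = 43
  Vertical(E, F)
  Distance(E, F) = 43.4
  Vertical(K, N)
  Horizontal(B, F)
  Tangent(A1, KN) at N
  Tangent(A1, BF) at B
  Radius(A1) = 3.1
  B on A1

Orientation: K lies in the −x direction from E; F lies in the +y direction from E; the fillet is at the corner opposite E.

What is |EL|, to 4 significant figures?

56.71

E is at the origin; E and K share the same y with |EK| = 43.0 and K on the −x side, so K = (-43.00, 0.000). E and F share the same x with |EF| = 43.4 and F on the +y side, so F = (0.000, 43.40). The virtual corner opposite E is at (-43.00, 43.40). A1 meets KN tangentially, so LN is at right angles to KN and tangency of A1 to BF means the radius LB is perpendicular to BF, with radius 3.1, so the center L sits 3.1 in from both sides at L = (-39.90, 40.30). Then |EL| = |L − E| = 56.71.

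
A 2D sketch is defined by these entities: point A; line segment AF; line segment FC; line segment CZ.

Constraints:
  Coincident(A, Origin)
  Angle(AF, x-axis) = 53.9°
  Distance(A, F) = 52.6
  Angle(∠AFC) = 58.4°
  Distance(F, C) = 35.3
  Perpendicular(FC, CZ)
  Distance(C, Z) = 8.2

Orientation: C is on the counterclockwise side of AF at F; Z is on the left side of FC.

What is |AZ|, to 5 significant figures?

37.410

∠AFC = 58.4°, so FC runs at 53.9° + (180° − 58.4°) = 175.50° from the x-axis; with |FC| = 35.3, C = F + 35.3·(cos 175.50°, sin 175.50°) = (-4.1995, 45.270). FC is perpendicular to CZ; with |CZ| = 8.2 on the left of FC, Z = C + 8.2·(-0.078459, -0.99692) = (-4.8428, 37.095). Then |AZ| = |Z − A| = 37.410.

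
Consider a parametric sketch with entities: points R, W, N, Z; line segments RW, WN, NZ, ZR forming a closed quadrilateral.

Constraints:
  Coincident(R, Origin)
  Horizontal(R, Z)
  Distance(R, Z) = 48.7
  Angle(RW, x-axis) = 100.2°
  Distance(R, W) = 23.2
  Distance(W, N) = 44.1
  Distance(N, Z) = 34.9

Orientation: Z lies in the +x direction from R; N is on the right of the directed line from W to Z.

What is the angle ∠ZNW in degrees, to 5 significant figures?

92.742°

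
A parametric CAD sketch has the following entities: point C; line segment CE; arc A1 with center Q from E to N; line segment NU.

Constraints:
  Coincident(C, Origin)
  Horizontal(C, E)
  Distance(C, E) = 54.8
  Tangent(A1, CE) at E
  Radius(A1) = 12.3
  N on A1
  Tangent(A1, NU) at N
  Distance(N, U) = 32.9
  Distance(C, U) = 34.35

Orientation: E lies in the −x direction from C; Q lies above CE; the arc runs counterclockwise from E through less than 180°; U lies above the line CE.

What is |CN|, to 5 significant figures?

46.464

Checks: |QN| = 12.30 ✓; ∠(QN, NU) = 90.00° ✓; |NU| = 32.90 ✓; |CU| = 34.35 ✓.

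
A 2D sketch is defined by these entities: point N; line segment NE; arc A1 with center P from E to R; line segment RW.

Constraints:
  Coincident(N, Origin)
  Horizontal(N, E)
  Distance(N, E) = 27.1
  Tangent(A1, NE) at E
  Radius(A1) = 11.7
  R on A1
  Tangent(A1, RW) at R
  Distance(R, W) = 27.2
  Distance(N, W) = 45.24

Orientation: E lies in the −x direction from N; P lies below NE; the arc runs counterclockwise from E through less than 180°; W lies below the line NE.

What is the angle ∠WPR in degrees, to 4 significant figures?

66.73°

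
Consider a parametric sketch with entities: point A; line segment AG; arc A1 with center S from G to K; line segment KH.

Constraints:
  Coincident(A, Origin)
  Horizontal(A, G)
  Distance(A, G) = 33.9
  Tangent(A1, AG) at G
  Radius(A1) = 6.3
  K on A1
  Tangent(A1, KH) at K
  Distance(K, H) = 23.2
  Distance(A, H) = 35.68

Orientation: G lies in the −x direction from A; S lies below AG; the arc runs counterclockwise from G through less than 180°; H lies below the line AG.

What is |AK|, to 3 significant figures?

39.9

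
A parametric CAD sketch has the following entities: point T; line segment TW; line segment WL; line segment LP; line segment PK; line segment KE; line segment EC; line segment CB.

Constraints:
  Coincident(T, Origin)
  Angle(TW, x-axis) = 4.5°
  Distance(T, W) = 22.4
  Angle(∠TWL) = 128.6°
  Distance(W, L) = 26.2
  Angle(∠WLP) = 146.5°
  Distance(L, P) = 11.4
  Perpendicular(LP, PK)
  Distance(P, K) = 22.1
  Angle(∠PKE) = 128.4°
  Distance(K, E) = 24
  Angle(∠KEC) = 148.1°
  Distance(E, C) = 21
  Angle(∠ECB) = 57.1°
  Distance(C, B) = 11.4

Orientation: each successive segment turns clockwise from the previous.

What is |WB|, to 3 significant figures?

14.8

T is at the origin; TW runs at 4.5° with length 22.4, so W = (22.3, 1.76). ∠TWL = 128.6° gives WL at -46.9° from the x-axis; with |WL| = 26.2, L = (40.2, -17.4). ∠WLP = 146.5° gives LP at -80.4° from the x-axis; with |LP| = 11.4, P = (42.1, -28.6). LP is perpendicular to PK, so PK runs at -170°; with |PK| = 22.1, K = (20.3, -32.3). ∠PKE = 128.4° gives KE at 138° from the x-axis; with |KE| = 24.0, E = (2.51, -16.2). ∠KEC = 148.1° gives EC at 106° from the x-axis; with |EC| = 21.0, C = (-3.32, 3.94). ∠ECB = 57.1° gives CB at -16.8° from the x-axis; with |CB| = 11.4, B = (7.60, 0.642). Then |WB| = |B − W| = 14.8.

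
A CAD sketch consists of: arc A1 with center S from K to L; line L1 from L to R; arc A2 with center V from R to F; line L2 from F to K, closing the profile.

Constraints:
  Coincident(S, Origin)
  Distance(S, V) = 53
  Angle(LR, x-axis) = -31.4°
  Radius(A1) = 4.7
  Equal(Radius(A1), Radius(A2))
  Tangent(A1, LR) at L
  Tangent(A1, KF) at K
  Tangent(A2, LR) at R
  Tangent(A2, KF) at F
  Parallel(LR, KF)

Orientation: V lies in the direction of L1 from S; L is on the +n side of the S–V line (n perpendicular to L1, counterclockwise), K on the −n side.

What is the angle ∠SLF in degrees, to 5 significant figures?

79.943°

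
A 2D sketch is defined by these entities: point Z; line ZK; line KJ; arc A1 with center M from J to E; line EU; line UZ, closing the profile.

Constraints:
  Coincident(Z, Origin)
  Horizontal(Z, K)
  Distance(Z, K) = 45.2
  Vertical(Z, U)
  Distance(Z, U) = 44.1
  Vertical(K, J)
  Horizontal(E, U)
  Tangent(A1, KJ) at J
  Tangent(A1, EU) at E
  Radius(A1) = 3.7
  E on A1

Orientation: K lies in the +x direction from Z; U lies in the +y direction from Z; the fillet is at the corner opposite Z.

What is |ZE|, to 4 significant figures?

60.56

The virtual corner opposite Z is at (45.20, 44.10). Tangency of A1 to KJ means the radius MJ is perpendicular to KJ and tangency of A1 to EU means the radius ME is perpendicular to EU, with radius 3.7, so the center M sits 3.7 in from both sides at M = (41.50, 40.40). That places the tangent points at J = (45.20, 40.40) on KJ and E = (41.50, 44.10) on EU. Then |ZE| = |E − Z| = 60.56.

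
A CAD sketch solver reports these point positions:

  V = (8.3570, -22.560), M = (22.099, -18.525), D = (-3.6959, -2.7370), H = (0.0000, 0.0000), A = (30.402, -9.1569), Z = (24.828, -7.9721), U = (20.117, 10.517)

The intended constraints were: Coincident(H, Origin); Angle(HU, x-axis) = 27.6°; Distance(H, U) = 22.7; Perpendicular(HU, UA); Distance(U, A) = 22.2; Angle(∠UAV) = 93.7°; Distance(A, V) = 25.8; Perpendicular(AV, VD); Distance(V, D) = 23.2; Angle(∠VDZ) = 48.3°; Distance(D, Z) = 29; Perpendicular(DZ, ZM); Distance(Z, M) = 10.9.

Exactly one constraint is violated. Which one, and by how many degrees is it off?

Perpendicular(DZ, ZM) — off by 4.10°.

H = (0.00, 0.00) ✓; HU at 27.60° ✓; |HU| = 22.70 ✓; ∠(HU, UA) = 90.00° ✓; |UA| = 22.20 ✓; ∠UAV = 93.70° ✓; |AV| = 25.80 ✓; ∠(AV, VD) = 90.00° ✓; |VD| = 23.20 ✓; ∠VDZ = 48.30° ✓; |DZ| = 29.00 ✓; ∠(DZ, ZM) = 94.10° ✗; |ZM| = 10.90 ✓.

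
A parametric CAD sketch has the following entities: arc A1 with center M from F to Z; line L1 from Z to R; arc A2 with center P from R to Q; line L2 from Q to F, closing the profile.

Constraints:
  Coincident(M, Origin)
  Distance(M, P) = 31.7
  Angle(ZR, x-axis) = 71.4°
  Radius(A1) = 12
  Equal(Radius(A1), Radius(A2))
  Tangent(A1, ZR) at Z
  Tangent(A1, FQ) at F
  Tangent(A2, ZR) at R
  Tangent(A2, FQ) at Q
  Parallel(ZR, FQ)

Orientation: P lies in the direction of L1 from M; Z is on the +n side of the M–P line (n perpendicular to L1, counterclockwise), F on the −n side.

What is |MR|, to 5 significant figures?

33.895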